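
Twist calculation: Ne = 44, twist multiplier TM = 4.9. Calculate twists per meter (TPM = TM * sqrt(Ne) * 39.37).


Formula: TPM = TM * sqrt(Ne) * 39.37
Step 1: sqrt(Ne) = sqrt(44) = 6.6332
Step 2: TM * sqrt(Ne) = 4.9 * 6.6332 = 32.5027
Step 3: TPM = 32.5027 * 39.37 = 1280 twists/m

1280 twists/m


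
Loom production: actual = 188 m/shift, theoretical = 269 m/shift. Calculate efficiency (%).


Formula: Efficiency% = (Actual output / Theoretical output) * 100
Efficiency% = (188 / 269) * 100
Efficiency% = 0.698885 * 100 = 69.8885% ≈ 69.9%

69.9%


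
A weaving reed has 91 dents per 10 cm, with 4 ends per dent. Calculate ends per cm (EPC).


Formula: EPC = (dents per 10 cm * ends per dent) / 10
Step 1: Total ends per 10 cm = 91 * 4 = 364
Step 2: EPC = 364 / 10 = 36.4 ends/cm

36.4 ends/cm


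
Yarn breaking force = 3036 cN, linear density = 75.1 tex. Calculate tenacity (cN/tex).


Formula: Tenacity = Breaking force / Linear density
Tenacity = 3036 cN / 75.1 tex
Tenacity = 40.43 cN/tex

40.43 cN/tex


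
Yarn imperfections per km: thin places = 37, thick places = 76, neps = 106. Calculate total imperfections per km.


Formula: Total = thin places + thick places + neps
Total = 37 + 76 + 106
Total = 219 imperfections/km

219 imperfections/km


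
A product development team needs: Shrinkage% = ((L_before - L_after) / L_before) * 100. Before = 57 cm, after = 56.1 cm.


Formula: Shrinkage% = ((L_before - L_after) / L_before) * 100
Step 1: Shrinkage = 57 - 56.1 = 0.9 cm
Step 2: Shrinkage% = (0.9 / 57) * 100
Step 3: Shrinkage% = 0.015789 * 100 = 1.5789% ≈ 1.6%

1.6%


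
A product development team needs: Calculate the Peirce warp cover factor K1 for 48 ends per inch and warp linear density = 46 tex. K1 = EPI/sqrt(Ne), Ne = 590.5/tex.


Formula: K1 = EPI / sqrt(Ne), with Ne = 590.5 / tex_warp
Step 1: Ne = 590.5 / 46 = 12.837
Step 2: sqrt(Ne) = sqrt(12.837) = 3.5829
Step 3: K1 = 48 / 3.5829 = 13.4

13.4


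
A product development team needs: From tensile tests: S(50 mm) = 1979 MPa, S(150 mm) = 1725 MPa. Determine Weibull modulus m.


Formula: m = ln(L1/L2) / ln(S2/S1)
Step 1: ln(L1/L2) = ln(50/150) = -1.09861
Step 2: S2/S1 = 1725/1979 = 0.87165
Step 3: ln(S2/S1) = ln(0.87165) = -0.13737
Step 4: m = -1.09861 / -0.13737 = 8.00

8.00 (Weibull m)


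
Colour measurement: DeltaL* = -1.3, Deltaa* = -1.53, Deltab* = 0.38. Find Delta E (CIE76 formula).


Formula: Delta E = sqrt(dL*^2 + da*^2 + db*^2)
Step 1: dL*^2 = (-1.3)^2 = 1.69
Step 2: da*^2 = (-1.53)^2 = 2.3409
Step 3: db*^2 = 0.38^2 = 0.1444
Step 4: Sum = 1.69 + 2.3409 + 0.1444 = 4.1753
Step 5: Delta E = sqrt(4.1753) = 2.04

2.04 Delta E


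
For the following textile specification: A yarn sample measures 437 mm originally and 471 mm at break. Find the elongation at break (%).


Formula: Elongation (%) = ((L_break - L0) / L0) * 100
Step 1: Extension = 471 - 437 = 34 mm
Step 2: Elongation = (34 / 437) * 100
Step 3: Elongation = 0.077803 * 100 = 7.7803% ≈ 7.8%

7.8%


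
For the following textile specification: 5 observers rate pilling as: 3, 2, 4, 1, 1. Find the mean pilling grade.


Formula: Mean = sum / count
Sum = 3 + 2 + 4 + 1 + 1 = 11
Mean = 11 / 5 = 2.2

2.2


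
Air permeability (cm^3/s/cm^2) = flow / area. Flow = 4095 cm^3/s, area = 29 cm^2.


Formula: Air Permeability = Airflow / Test Area
AP = 4095 cm^3/s / 29 cm^2
AP = 141.2 cm^3/s/cm^2

141.2 cm^3/s/cm^2


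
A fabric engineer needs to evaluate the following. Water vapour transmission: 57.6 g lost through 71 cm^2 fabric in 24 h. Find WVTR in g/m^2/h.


Formula: WVTR = mass_loss / (area * time)
Step 1: Convert area: 71 cm^2 = 0.0071 m^2
Step 2: WVTR = 57.6 g / (0.0071 m^2 * 24 h)
Step 3: WVTR = 57.6 / 0.1704 = 338.0 g/m^2/h

338.0 g/m^2/h


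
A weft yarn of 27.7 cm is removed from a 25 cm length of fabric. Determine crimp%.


Formula: Crimp% = ((L_yarn - L_fabric) / L_fabric) * 100
Step 1: Extension = 27.7 - 25 = 2.7 cm
Step 2: Crimp% = (2.7 / 25) * 100
Step 3: Crimp% = 0.108 * 100 = 10.8%

10.8%


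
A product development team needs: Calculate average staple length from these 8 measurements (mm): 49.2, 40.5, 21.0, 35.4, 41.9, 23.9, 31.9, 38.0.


Formula: Mean = sum of lengths / count
Sum = 49.2 + 40.5 + 21.0 + 35.4 + 41.9 + 23.9 + 31.9 + 38.0
Sum = 281.8 mm
Mean = 281.8 / 8 = 35.23 mm

35.23 mm


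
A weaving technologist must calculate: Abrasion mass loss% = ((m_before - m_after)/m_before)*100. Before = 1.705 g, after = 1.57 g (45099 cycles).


Formula: Mass loss% = ((m_before - m_after) / m_before) * 100
Step 1: Mass loss = 1.705 - 1.57 = 0.135 g
Step 2: Ratio = 0.135 / 1.705 = 0.0791789
Step 3: Mass loss% = 0.0791789 * 100 = 7.91789% ≈ 7.92%

7.92%


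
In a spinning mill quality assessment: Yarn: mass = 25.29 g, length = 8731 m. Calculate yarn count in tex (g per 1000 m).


Formula: Tex = (mass_g / length_m) * 1000
Substituting: Tex = (25.29 / 8731) * 1000
Intermediate: 25.29 / 8731 = 0.00289658 g/m
Tex = 0.00289658 * 1000 = 2.90 tex

2.90 tex


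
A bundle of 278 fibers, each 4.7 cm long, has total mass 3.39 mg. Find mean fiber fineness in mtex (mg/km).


Formula: fineness (mtex) = mass (mg) / total length (km) = (mass_mg / total_length_m) * 1000
Step 1: Convert fiber length: 4.7 cm = 0.047 m
Step 2: Total fiber length = 278 * 0.047 = 13.066 m
Step 3: Linear density = 3.39 mg / 13.066 m = 0.2595 mg/m
Step 4: fineness = 0.2595 * 1000 = 259.5 mtex

259.5 mtex


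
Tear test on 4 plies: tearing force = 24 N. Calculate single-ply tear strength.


Formula: Per-ply strength = Total force / Number of plies
Per-ply = 24 N / 4
Per-ply = 6 N

6 N


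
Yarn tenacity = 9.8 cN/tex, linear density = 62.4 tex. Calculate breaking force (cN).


Formula: Breaking force = Tenacity * Linear density
F = 9.8 cN/tex * 62.4 tex
F = 611.52 cN

611.52 cN


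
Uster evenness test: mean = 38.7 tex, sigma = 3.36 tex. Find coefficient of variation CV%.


Formula: CV% = (standard deviation / mean) * 100
Step 1: Ratio = 3.36 / 38.7 = 0.086822
Step 2: CV% = 0.086822 * 100 = 8.6822% ≈ 8.7%

8.7%


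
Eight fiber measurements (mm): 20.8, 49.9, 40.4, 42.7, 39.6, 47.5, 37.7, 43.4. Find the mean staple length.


Formula: Mean = sum of lengths / count
Sum = 20.8 + 49.9 + 40.4 + 42.7 + 39.6 + 47.5 + 37.7 + 43.4
Sum = 322.0 mm
Mean = 322.0 / 8 = 40.25 mm

40.25 mm


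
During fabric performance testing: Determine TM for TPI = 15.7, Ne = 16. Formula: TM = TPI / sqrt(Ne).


Formula: TM = TPI / sqrt(Ne)
Step 1: sqrt(Ne) = sqrt(16) = 4
Step 2: TM = 15.7 / 4 = 3.93

3.93 TM


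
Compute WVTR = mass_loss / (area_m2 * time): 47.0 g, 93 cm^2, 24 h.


Formula: WVTR = mass_loss / (area * time)
Step 1: Convert area: 93 cm^2 = 0.0093 m^2
Step 2: WVTR = 47.0 g / (0.0093 m^2 * 24 h)
Step 3: WVTR = 47.0 / 0.2232 = 210.6 g/m^2/h

210.6 g/m^2/h


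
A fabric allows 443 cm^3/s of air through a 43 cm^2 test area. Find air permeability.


Formula: Air Permeability = Airflow / Test Area
AP = 443 cm^3/s / 43 cm^2
AP = 10.3 cm^3/s/cm^2

10.3 cm^3/s/cm^2


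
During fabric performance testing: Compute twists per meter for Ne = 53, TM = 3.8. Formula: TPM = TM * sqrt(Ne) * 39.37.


Formula: TPM = TM * sqrt(Ne) * 39.37
Step 1: sqrt(Ne) = sqrt(53) = 7.2801
Step 2: TM * sqrt(Ne) = 3.8 * 7.2801 = 27.6644
Step 3: TPM = 27.6644 * 39.37 = 1089 twists/m

1089 twists/m


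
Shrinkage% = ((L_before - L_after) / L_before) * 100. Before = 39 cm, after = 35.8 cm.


Formula: Shrinkage% = ((L_before - L_after) / L_before) * 100
Step 1: Shrinkage = 39 - 35.8 = 3.2 cm
Step 2: Shrinkage% = (3.2 / 39) * 100
Step 3: Shrinkage% = 0.082051 * 100 = 8.2051% ≈ 8.2%

8.2%


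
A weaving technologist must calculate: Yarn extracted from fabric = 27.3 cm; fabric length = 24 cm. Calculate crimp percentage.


Formula: Crimp% = ((L_yarn - L_fabric) / L_fabric) * 100
Step 1: Extension = 27.3 - 24 = 3.3 cm
Step 2: Crimp% = (3.3 / 24) * 100
Step 3: Crimp% = 0.1375 * 100 = 13.75% ≈ 13.8%

13.8%


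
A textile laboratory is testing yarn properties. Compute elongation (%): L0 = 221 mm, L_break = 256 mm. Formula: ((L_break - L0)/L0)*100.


Formula: Elongation (%) = ((L_break - L0) / L0) * 100
Step 1: Extension = 256 - 221 = 35 mm
Step 2: Elongation = (35 / 221) * 100
Step 3: Elongation = 0.158371 * 100 = 15.8371% ≈ 15.8%

15.8%


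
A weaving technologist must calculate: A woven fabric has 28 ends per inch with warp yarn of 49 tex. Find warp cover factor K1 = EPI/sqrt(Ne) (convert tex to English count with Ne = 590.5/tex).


Formula: K1 = EPI / sqrt(Ne), with Ne = 590.5 / tex_warp
Step 1: Ne = 590.5 / 49 = 12.051
Step 2: sqrt(Ne) = sqrt(12.051) = 3.4715
Step 3: K1 = 28 / 3.4715 = 8.1

8.1


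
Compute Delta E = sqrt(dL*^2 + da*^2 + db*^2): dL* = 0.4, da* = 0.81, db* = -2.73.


Formula: Delta E = sqrt(dL*^2 + da*^2 + db*^2)
Step 1: dL*^2 = 0.4^2 = 0.16
Step 2: da*^2 = 0.81^2 = 0.6561
Step 3: db*^2 = (-2.73)^2 = 7.4529
Step 4: Sum = 0.16 + 0.6561 + 7.4529 = 8.269
Step 5: Delta E = sqrt(8.269) = 2.88

2.88 Delta E


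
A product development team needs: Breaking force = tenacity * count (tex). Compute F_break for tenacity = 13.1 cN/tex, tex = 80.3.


Formula: Breaking force = Tenacity * Linear density
F = 13.1 cN/tex * 80.3 tex
F = 1051.93 cN

1051.93 cN


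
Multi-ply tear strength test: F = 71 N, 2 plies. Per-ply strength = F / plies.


Formula: Per-ply strength = Total force / Number of plies
Per-ply = 71 N / 2
Per-ply = 35.5 N

35.5 N


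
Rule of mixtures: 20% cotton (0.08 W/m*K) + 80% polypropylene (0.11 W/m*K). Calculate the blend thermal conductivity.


Formula: Blend property = (fraction_A * property_A) + (fraction_B * property_B)
Step 1: Contribution A = 20/100 * 0.08 W/m*K = 0.016 W/m*K
Step 2: Contribution B = 80/100 * 0.11 W/m*K = 0.088 W/m*K
Step 3: Blend thermal conductivity = 0.016 + 0.088 = 0.104 W/m*K

0.104 W/m*K


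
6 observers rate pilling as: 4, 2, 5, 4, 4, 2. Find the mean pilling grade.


Formula: Mean = sum / count
Sum = 4 + 2 + 5 + 4 + 4 + 2 = 21
Mean = 21 / 6 = 3.5

3.5


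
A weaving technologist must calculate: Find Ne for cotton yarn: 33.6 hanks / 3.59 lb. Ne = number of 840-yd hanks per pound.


Formula: Ne = hanks / mass_lb
Substituting: Ne = 33.6 / 3.59
Ne = 9.4

9.4 Ne


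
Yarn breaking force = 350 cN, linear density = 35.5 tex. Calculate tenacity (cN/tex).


Formula: Tenacity = Breaking force / Linear density
Tenacity = 350 cN / 35.5 tex
Tenacity = 9.86 cN/tex

9.86 cN/tex


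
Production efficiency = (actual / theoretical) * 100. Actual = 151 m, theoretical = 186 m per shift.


Formula: Efficiency% = (Actual output / Theoretical output) * 100
Efficiency% = (151 / 186) * 100
Efficiency% = 0.811828 * 100 = 81.1828% ≈ 81.2%

81.2%


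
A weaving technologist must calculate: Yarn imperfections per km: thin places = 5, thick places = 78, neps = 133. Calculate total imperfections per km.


Formula: Total = thin places + thick places + neps
Total = 5 + 78 + 133
Total = 216 imperfections/km

216 imperfections/km


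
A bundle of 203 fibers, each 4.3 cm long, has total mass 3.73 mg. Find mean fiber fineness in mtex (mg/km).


Formula: fineness (mtex) = mass (mg) / total length (km) = (mass_mg / total_length_m) * 1000
Step 1: Convert fiber length: 4.3 cm = 0.043 m
Step 2: Total fiber length = 203 * 0.043 = 8.729 m
Step 3: Linear density = 3.73 mg / 8.729 m = 0.4273 mg/m
Step 4: fineness = 0.4273 * 1000 = 427.3 mtex

427.3 mtex


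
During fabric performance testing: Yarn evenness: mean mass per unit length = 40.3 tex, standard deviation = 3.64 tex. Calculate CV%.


Formula: CV% = (standard deviation / mean) * 100
Step 1: Ratio = 3.64 / 40.3 = 0.090323
Step 2: CV% = 0.090323 * 100 = 9.0323% ≈ 9.0%

9.0%


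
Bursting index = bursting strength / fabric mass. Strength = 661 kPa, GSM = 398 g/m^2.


Formula: Bursting Index = Bursting Strength / Fabric GSM
BI = 661 kPa / 398 g/m^2
BI = 1.661 kPa/(g/m^2)

1.661 kPa/(g/m^2)


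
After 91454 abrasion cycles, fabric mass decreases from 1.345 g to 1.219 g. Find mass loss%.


Formula: Mass loss% = ((m_before - m_after) / m_before) * 100
Step 1: Mass loss = 1.345 - 1.219 = 0.126 g
Step 2: Ratio = 0.126 / 1.345 = 0.0936803
Step 3: Mass loss% = 0.0936803 * 100 = 9.36803% ≈ 9.37%

9.37%


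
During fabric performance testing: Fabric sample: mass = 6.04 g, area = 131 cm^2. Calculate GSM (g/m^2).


Formula: GSM = mass_g / area_m2
Step 1: Convert area: 131 cm^2 = 131 / 10000 = 0.0131 m^2
Step 2: GSM = 6.04 g / 0.0131 m^2 = 461.1 g/m^2

461.1 g/m^2


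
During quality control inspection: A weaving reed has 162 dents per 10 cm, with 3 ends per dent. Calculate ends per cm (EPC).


Formula: EPC = (dents per 10 cm * ends per dent) / 10
Step 1: Total ends per 10 cm = 162 * 3 = 486
Step 2: EPC = 486 / 10 = 48.6 ends/cm

48.6 ends/cm


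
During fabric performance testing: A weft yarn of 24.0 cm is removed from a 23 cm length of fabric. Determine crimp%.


Formula: Crimp% = ((L_yarn - L_fabric) / L_fabric) * 100
Step 1: Extension = 24.0 - 23 = 1.0 cm
Step 2: Crimp% = (1.0 / 23) * 100
Step 3: Crimp% = 0.043478 * 100 = 4.3478% ≈ 4.3%

4.3%


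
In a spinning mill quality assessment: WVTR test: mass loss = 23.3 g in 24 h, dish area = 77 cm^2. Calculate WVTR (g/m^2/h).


Formula: WVTR = mass_loss / (area * time)
Step 1: Convert area: 77 cm^2 = 0.0077 m^2
Step 2: WVTR = 23.3 g / (0.0077 m^2 * 24 h)
Step 3: WVTR = 23.3 / 0.1848 = 126.1 g/m^2/h

126.1 g/m^2/h


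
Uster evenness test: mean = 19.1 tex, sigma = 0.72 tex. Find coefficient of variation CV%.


Formula: CV% = (standard deviation / mean) * 100
Step 1: Ratio = 0.72 / 19.1 = 0.037696
Step 2: CV% = 0.037696 * 100 = 3.7696% ≈ 3.8%

3.8%


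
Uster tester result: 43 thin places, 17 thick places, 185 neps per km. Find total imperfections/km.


Formula: Total = thin places + thick places + neps
Total = 43 + 17 + 185
Total = 245 imperfections/km

245 imperfections/km


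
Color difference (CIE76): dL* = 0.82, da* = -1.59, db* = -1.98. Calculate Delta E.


Formula: Delta E = sqrt(dL*^2 + da*^2 + db*^2)
Step 1: dL*^2 = 0.82^2 = 0.6724
Step 2: da*^2 = (-1.59)^2 = 2.5281
Step 3: db*^2 = (-1.98)^2 = 3.9204
Step 4: Sum = 0.6724 + 2.5281 + 3.9204 = 7.1209
Step 5: Delta E = sqrt(7.1209) = 2.67

2.67 Delta E


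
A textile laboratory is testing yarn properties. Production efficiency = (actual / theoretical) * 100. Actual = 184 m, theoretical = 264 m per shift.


Formula: Efficiency% = (Actual output / Theoretical output) * 100
Efficiency% = (184 / 264) * 100
Efficiency% = 0.69697 * 100 = 69.697% ≈ 69.7%

69.7%


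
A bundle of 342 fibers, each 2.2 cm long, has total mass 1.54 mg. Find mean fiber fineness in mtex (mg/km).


Formula: fineness (mtex) = mass (mg) / total length (km) = (mass_mg / total_length_m) * 1000
Step 1: Convert fiber length: 2.2 cm = 0.022 m
Step 2: Total fiber length = 342 * 0.022 = 7.524 m
Step 3: Linear density = 1.54 mg / 7.524 m = 0.2047 mg/m
Step 4: fineness = 0.2047 * 1000 = 204.7 mtex

204.7 mtex


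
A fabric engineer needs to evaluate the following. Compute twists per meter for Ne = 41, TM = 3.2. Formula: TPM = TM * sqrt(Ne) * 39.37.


Formula: TPM = TM * sqrt(Ne) * 39.37
Step 1: sqrt(Ne) = sqrt(41) = 6.4031
Step 2: TM * sqrt(Ne) = 3.2 * 6.4031 = 20.4899
Step 3: TPM = 20.4899 * 39.37 = 807 twists/m

807 twists/m


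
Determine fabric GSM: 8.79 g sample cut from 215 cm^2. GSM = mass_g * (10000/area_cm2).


Formula: GSM = mass_g / area_m2
Step 1: Convert area: 215 cm^2 = 215 / 10000 = 0.0215 m^2
Step 2: GSM = 8.79 g / 0.0215 m^2 = 408.8 g/m^2

408.8 g/m^2


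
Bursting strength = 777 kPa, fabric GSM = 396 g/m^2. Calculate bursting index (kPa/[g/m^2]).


Formula: Bursting Index = Bursting Strength / Fabric GSM
BI = 777 kPa / 396 g/m^2
BI = 1.962 kPa/(g/m^2)

1.962 kPa/(g/m^2)


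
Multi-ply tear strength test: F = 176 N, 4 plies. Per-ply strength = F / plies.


Formula: Per-ply strength = Total force / Number of plies
Per-ply = 176 N / 4
Per-ply = 44 N

44 N


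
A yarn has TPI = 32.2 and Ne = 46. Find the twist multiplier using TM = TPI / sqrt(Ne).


Formula: TM = TPI / sqrt(Ne)
Step 1: sqrt(Ne) = sqrt(46) = 6.7823
Step 2: TM = 32.2 / 6.7823 = 4.75

4.75 TM


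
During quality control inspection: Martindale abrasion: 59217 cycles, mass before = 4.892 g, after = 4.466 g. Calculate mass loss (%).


Formula: Mass loss% = ((m_before - m_after) / m_before) * 100
Step 1: Mass loss = 4.892 - 4.466 = 0.426 g
Step 2: Ratio = 0.426 / 4.892 = 0.0870809
Step 3: Mass loss% = 0.0870809 * 100 = 8.70809% ≈ 8.71%

8.71%


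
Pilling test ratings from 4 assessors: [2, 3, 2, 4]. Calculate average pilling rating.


Formula: Mean = sum / count
Sum = 2 + 3 + 2 + 4 = 11
Mean = 11 / 4 = 2.8

2.8


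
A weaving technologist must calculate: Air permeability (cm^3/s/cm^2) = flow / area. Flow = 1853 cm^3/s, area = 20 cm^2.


Formula: Air Permeability = Airflow / Test Area
AP = 1853 cm^3/s / 20 cm^2
AP = 92.7 cm^3/s/cm^2

92.7 cm^3/s/cm^2


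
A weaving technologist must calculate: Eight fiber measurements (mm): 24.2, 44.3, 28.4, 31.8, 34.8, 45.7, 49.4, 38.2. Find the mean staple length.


Formula: Mean = sum of lengths / count
Sum = 24.2 + 44.3 + 28.4 + 31.8 + 34.8 + 45.7 + 49.4 + 38.2
Sum = 296.8 mm
Mean = 296.8 / 8 = 37.10 mm

37.10 mm


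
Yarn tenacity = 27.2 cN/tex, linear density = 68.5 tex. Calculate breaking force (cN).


Formula: Breaking force = Tenacity * Linear density
F = 27.2 cN/tex * 68.5 tex
F = 1863.20 cN

1863.20 cN


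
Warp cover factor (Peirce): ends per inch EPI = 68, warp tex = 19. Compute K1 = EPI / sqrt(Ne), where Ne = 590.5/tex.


Formula: K1 = EPI / sqrt(Ne), with Ne = 590.5 / tex_warp
Step 1: Ne = 590.5 / 19 = 31.079
Step 2: sqrt(Ne) = sqrt(31.079) = 5.5749
Step 3: K1 = 68 / 5.5749 = 12.2

12.2


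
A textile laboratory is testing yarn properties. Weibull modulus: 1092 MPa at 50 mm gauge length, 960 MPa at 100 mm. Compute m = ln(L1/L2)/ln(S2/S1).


Formula: m = ln(L1/L2) / ln(S2/S1)
Step 1: ln(L1/L2) = ln(50/100) = -0.69315
Step 2: S2/S1 = 960/1092 = 0.87912
Step 3: ln(S2/S1) = ln(0.87912) = -0.12883
Step 4: m = -0.69315 / -0.12883 = 5.38

5.38 (Weibull m)


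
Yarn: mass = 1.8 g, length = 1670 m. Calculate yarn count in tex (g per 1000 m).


Formula: Tex = (mass_g / length_m) * 1000
Substituting: Tex = (1.8 / 1670) * 1000
Intermediate: 1.8 / 1670 = 0.00107784 g/m
Tex = 0.00107784 * 1000 = 1.08 tex

1.08 tex


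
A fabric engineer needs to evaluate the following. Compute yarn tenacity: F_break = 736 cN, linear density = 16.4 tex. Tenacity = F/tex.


Formula: Tenacity = Breaking force / Linear density
Tenacity = 736 cN / 16.4 tex
Tenacity = 44.88 cN/tex

44.88 cN/tex


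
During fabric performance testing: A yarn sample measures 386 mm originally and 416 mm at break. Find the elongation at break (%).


Formula: Elongation (%) = ((L_break - L0) / L0) * 100
Step 1: Extension = 416 - 386 = 30 mm
Step 2: Elongation = (30 / 386) * 100
Step 3: Elongation = 0.07772 * 100 = 7.772% ≈ 7.8%

7.8%


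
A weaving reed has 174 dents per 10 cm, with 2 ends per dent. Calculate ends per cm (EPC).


Formula: EPC = (dents per 10 cm * ends per dent) / 10
Step 1: Total ends per 10 cm = 174 * 2 = 348
Step 2: EPC = 348 / 10 = 34.8 ends/cm

34.8 ends/cm


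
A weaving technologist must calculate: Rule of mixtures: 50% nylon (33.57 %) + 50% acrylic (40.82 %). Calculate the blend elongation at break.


Formula: Blend property = (fraction_A * property_A) + (fraction_B * property_B)
Step 1: Contribution A = 50/100 * 33.57 % = 16.785 %
Step 2: Contribution B = 50/100 * 40.82 % = 20.41 %
Step 3: Blend elongation at break = 16.785 + 20.41 = 37.195 %

37.195 %


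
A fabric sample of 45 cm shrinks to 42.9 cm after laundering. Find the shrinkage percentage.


Formula: Shrinkage% = ((L_before - L_after) / L_before) * 100
Step 1: Shrinkage = 45 - 42.9 = 2.1 cm
Step 2: Shrinkage% = (2.1 / 45) * 100
Step 3: Shrinkage% = 0.046667 * 100 = 4.6667% ≈ 4.7%

4.7%


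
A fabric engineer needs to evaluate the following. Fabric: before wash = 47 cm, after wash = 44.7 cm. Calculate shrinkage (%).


Formula: Shrinkage% = ((L_before - L_after) / L_before) * 100
Step 1: Shrinkage = 47 - 44.7 = 2.3 cm
Step 2: Shrinkage% = (2.3 / 47) * 100
Step 3: Shrinkage% = 0.048936 * 100 = 4.8936% ≈ 4.9%

4.9%


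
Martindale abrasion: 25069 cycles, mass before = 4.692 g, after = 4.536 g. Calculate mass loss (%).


Formula: Mass loss% = ((m_before - m_after) / m_before) * 100
Step 1: Mass loss = 4.692 - 4.536 = 0.156 g
Step 2: Ratio = 0.156 / 4.692 = 0.0332481
Step 3: Mass loss% = 0.0332481 * 100 = 3.32481% ≈ 3.32%

3.32%


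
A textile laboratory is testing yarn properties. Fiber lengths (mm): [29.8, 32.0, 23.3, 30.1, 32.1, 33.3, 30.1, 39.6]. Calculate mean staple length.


Formula: Mean = sum of lengths / count
Sum = 29.8 + 32.0 + 23.3 + 30.1 + 32.1 + 33.3 + 30.1 + 39.6
Sum = 250.3 mm
Mean = 250.3 / 8 = 31.29 mm

31.29 mm


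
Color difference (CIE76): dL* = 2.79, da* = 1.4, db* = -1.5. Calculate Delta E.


Formula: Delta E = sqrt(dL*^2 + da*^2 + db*^2)
Step 1: dL*^2 = 2.79^2 = 7.7841
Step 2: da*^2 = 1.4^2 = 1.96
Step 3: db*^2 = (-1.5)^2 = 2.25
Step 4: Sum = 7.7841 + 1.96 + 2.25 = 11.9941
Step 5: Delta E = sqrt(11.9941) = 3.46

3.46 Delta E


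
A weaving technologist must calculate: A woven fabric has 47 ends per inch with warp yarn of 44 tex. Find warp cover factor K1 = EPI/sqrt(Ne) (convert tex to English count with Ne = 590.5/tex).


Formula: K1 = EPI / sqrt(Ne), with Ne = 590.5 / tex_warp
Step 1: Ne = 590.5 / 44 = 13.42
Step 2: sqrt(Ne) = sqrt(13.42) = 3.6633
Step 3: K1 = 47 / 3.6633 = 12.8

12.8


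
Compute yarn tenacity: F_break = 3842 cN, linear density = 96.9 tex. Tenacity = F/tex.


Formula: Tenacity = Breaking force / Linear density
Tenacity = 3842 cN / 96.9 tex
Tenacity = 39.65 cN/tex

39.65 cN/tex


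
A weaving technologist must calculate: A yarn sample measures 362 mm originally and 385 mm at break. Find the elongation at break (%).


Formula: Elongation (%) = ((L_break - L0) / L0) * 100
Step 1: Extension = 385 - 362 = 23 mm
Step 2: Elongation = (23 / 362) * 100
Step 3: Elongation = 0.063536 * 100 = 6.3536% ≈ 6.4%

6.4%


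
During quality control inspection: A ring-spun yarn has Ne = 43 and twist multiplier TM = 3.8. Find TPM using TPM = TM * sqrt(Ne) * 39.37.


Formula: TPM = TM * sqrt(Ne) * 39.37
Step 1: sqrt(Ne) = sqrt(43) = 6.5574
Step 2: TM * sqrt(Ne) = 3.8 * 6.5574 = 24.9181
Step 3: TPM = 24.9181 * 39.37 = 981 twists/m

981 twists/m


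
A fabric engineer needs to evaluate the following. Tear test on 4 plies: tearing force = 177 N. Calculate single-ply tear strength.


Formula: Per-ply strength = Total force / Number of plies
Per-ply = 177 N / 4
Per-ply = 44.25 N

44.25 N


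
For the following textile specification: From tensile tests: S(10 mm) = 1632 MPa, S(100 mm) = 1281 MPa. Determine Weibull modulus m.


Formula: m = ln(L1/L2) / ln(S2/S1)
Step 1: ln(L1/L2) = ln(10/100) = -2.30259
Step 2: S2/S1 = 1281/1632 = 0.78493
Step 3: ln(S2/S1) = ln(0.78493) = -0.24216
Step 4: m = -2.30259 / -0.24216 = 9.51

9.51 (Weibull m)


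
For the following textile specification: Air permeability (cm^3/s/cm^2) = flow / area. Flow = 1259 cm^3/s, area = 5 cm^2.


Formula: Air Permeability = Airflow / Test Area
AP = 1259 cm^3/s / 5 cm^2
AP = 251.8 cm^3/s/cm^2

251.8 cm^3/s/cm^2


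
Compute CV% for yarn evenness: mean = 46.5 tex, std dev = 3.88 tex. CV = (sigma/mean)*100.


Formula: CV% = (standard deviation / mean) * 100
Step 1: Ratio = 3.88 / 46.5 = 0.083441
Step 2: CV% = 0.083441 * 100 = 8.3441% ≈ 8.3%

8.3%


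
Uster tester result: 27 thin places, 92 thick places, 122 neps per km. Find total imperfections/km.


Formula: Total = thin places + thick places + neps
Total = 27 + 92 + 122
Total = 241 imperfections/km

241 imperfections/km


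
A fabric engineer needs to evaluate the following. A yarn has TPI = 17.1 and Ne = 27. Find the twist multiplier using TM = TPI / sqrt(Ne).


Formula: TM = TPI / sqrt(Ne)
Step 1: sqrt(Ne) = sqrt(27) = 5.1962
Step 2: TM = 17.1 / 5.1962 = 3.29

3.29 TM


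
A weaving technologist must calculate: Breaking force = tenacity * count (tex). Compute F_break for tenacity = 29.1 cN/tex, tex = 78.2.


Formula: Breaking force = Tenacity * Linear density
F = 29.1 cN/tex * 78.2 tex
F = 2275.62 cN

2275.62 cN


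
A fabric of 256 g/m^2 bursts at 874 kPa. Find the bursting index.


Formula: Bursting Index = Bursting Strength / Fabric GSM
BI = 874 kPa / 256 g/m^2
BI = 3.414 kPa/(g/m^2)

3.414 kPa/(g/m^2)


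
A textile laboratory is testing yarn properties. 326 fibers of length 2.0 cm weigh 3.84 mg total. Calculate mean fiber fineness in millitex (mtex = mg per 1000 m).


Formula: fineness (mtex) = mass (mg) / total length (km) = (mass_mg / total_length_m) * 1000
Step 1: Convert fiber length: 2.0 cm = 0.02 m
Step 2: Total fiber length = 326 * 0.02 = 6.52 m
Step 3: Linear density = 3.84 mg / 6.52 m = 0.5890 mg/m
Step 4: fineness = 0.5890 * 1000 = 589.0 mtex

589.0 mtex


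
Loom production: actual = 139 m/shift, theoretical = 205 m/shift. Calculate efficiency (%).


Formula: Efficiency% = (Actual output / Theoretical output) * 100
Efficiency% = (139 / 205) * 100
Efficiency% = 0.678049 * 100 = 67.8049% ≈ 67.8%

67.8%


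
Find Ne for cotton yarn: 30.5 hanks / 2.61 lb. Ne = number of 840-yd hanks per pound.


Formula: Ne = hanks / mass_lb
Substituting: Ne = 30.5 / 2.61
Ne = 11.7

11.7 Ne


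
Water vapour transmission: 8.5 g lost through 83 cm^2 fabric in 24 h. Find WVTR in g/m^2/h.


Formula: WVTR = mass_loss / (area * time)
Step 1: Convert area: 83 cm^2 = 0.0083 m^2
Step 2: WVTR = 8.5 g / (0.0083 m^2 * 24 h)
Step 3: WVTR = 8.5 / 0.1992 = 42.7 g/m^2/h

42.7 g/m^2/h


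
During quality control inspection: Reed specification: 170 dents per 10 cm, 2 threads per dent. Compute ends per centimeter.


Formula: EPC = (dents per 10 cm * ends per dent) / 10
Step 1: Total ends per 10 cm = 170 * 2 = 340
Step 2: EPC = 340 / 10 = 34.0 ends/cm

34.0 ends/cm


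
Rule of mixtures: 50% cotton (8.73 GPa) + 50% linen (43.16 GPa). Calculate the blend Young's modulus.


Formula: Blend property = (fraction_A * property_A) + (fraction_B * property_B)
Step 1: Contribution A = 50/100 * 8.73 GPa = 4.365 GPa
Step 2: Contribution B = 50/100 * 43.16 GPa = 21.58 GPa
Step 3: Blend Young's modulus = 4.365 + 21.58 = 25.945 GPa

25.945 GPa


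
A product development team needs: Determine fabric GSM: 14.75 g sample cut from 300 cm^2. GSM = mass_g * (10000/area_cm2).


Formula: GSM = mass_g / area_m2
Step 1: Convert area: 300 cm^2 = 300 / 10000 = 0.03 m^2
Step 2: GSM = 14.75 g / 0.03 m^2 = 491.7 g/m^2

491.7 g/m^2


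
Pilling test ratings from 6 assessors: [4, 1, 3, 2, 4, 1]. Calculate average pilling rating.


Formula: Mean = sum / count
Sum = 4 + 1 + 3 + 2 + 4 + 1 = 15
Mean = 15 / 6 = 2.5

2.5


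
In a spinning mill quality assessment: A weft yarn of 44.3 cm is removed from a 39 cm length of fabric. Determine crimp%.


Formula: Crimp% = ((L_yarn - L_fabric) / L_fabric) * 100
Step 1: Extension = 44.3 - 39 = 5.3 cm
Step 2: Crimp% = (5.3 / 39) * 100
Step 3: Crimp% = 0.135897 * 100 = 13.5897% ≈ 13.6%

13.6%


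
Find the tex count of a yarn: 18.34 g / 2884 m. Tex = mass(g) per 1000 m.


Formula: Tex = (mass_g / length_m) * 1000
Substituting: Tex = (18.34 / 2884) * 1000
Intermediate: 18.34 / 2884 = 0.00635922 g/m
Tex = 0.00635922 * 1000 = 6.36 tex

6.36 tex


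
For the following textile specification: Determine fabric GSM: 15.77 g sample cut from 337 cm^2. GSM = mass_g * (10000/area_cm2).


Formula: GSM = mass_g / area_m2
Step 1: Convert area: 337 cm^2 = 337 / 10000 = 0.0337 m^2
Step 2: GSM = 15.77 g / 0.0337 m^2 = 468.0 g/m^2

468.0 g/m^2


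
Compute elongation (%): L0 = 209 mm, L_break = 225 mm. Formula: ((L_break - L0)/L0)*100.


Formula: Elongation (%) = ((L_break - L0) / L0) * 100
Step 1: Extension = 225 - 209 = 16 mm
Step 2: Elongation = (16 / 209) * 100
Step 3: Elongation = 0.076555 * 100 = 7.6555% ≈ 7.7%

7.7%


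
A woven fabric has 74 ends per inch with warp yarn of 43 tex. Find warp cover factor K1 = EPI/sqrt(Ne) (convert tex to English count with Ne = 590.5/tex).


Formula: K1 = EPI / sqrt(Ne), with Ne = 590.5 / tex_warp
Step 1: Ne = 590.5 / 43 = 13.733
Step 2: sqrt(Ne) = sqrt(13.733) = 3.7058
Step 3: K1 = 74 / 3.7058 = 20.0

20.0


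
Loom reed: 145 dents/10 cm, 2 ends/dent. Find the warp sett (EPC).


Formula: EPC = (dents per 10 cm * ends per dent) / 10
Step 1: Total ends per 10 cm = 145 * 2 = 290
Step 2: EPC = 290 / 10 = 29.0 ends/cm

29.0 ends/cm


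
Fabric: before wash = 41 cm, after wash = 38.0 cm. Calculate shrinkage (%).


Formula: Shrinkage% = ((L_before - L_after) / L_before) * 100
Step 1: Shrinkage = 41 - 38.0 = 3.0 cm
Step 2: Shrinkage% = (3.0 / 41) * 100
Step 3: Shrinkage% = 0.073171 * 100 = 7.3171% ≈ 7.3%

7.3%


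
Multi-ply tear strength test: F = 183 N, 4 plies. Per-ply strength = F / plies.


Formula: Per-ply strength = Total force / Number of plies
Per-ply = 183 N / 4
Per-ply = 45.75 N

45.75 N


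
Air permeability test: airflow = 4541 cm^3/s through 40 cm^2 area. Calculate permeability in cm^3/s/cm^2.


Formula: Air Permeability = Airflow / Test Area
AP = 4541 cm^3/s / 40 cm^2
AP = 113.5 cm^3/s/cm^2

113.5 cm^3/s/cm^2


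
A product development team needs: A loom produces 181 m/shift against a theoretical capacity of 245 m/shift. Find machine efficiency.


Formula: Efficiency% = (Actual output / Theoretical output) * 100
Efficiency% = (181 / 245) * 100
Efficiency% = 0.738776 * 100 = 73.8776% ≈ 73.9%

73.9%


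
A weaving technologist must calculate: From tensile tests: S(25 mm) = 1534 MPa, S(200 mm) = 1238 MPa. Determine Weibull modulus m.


Formula: m = ln(L1/L2) / ln(S2/S1)
Step 1: ln(L1/L2) = ln(25/200) = -2.07944
Step 2: S2/S1 = 1238/1534 = 0.80704
Step 3: ln(S2/S1) = ln(0.80704) = -0.21438
Step 4: m = -2.07944 / -0.21438 = 9.70

9.70 (Weibull m)


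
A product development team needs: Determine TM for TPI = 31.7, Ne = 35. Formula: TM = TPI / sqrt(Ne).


Formula: TM = TPI / sqrt(Ne)
Step 1: sqrt(Ne) = sqrt(35) = 5.9161
Step 2: TM = 31.7 / 5.9161 = 5.36

5.36 TM


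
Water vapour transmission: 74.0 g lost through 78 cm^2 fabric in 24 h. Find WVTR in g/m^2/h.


Formula: WVTR = mass_loss / (area * time)
Step 1: Convert area: 78 cm^2 = 0.0078 m^2
Step 2: WVTR = 74.0 g / (0.0078 m^2 * 24 h)
Step 3: WVTR = 74.0 / 0.1872 = 395.3 g/m^2/h

395.3 g/m^2/h


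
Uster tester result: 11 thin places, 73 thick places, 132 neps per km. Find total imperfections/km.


Formula: Total = thin places + thick places + neps
Total = 11 + 73 + 132
Total = 216 imperfections/km

216 imperfections/km


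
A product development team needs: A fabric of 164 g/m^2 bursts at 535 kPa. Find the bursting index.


Formula: Bursting Index = Bursting Strength / Fabric GSM
BI = 535 kPa / 164 g/m^2
BI = 3.262 kPa/(g/m^2)

3.262 kPa/(g/m^2)


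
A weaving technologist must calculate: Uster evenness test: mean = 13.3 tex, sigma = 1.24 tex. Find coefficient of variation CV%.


Formula: CV% = (standard deviation / mean) * 100
Step 1: Ratio = 1.24 / 13.3 = 0.093233
Step 2: CV% = 0.093233 * 100 = 9.3233% ≈ 9.3%

9.3%


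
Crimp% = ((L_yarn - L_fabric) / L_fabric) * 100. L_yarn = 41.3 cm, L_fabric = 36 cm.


Formula: Crimp% = ((L_yarn - L_fabric) / L_fabric) * 100
Step 1: Extension = 41.3 - 36 = 5.3 cm
Step 2: Crimp% = (5.3 / 36) * 100
Step 3: Crimp% = 0.147222 * 100 = 14.7222% ≈ 14.7%

14.7%


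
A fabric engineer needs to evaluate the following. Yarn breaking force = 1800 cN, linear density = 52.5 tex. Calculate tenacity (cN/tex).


Formula: Tenacity = Breaking force / Linear density
Tenacity = 1800 cN / 52.5 tex
Tenacity = 34.29 cN/tex

34.29 cN/tex


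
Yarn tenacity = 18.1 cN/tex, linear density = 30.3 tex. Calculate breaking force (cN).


Formula: Breaking force = Tenacity * Linear density
F = 18.1 cN/tex * 30.3 tex
F = 548.43 cN

548.43 cN


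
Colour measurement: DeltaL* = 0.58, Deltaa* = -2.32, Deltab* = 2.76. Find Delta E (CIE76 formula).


Formula: Delta E = sqrt(dL*^2 + da*^2 + db*^2)
Step 1: dL*^2 = 0.58^2 = 0.3364
Step 2: da*^2 = (-2.32)^2 = 5.3824
Step 3: db*^2 = 2.76^2 = 7.6176
Step 4: Sum = 0.3364 + 5.3824 + 7.6176 = 13.3364
Step 5: Delta E = sqrt(13.3364) = 3.65

3.65 Delta E


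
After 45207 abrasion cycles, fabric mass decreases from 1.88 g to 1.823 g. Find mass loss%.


Formula: Mass loss% = ((m_before - m_after) / m_before) * 100
Step 1: Mass loss = 1.88 - 1.823 = 0.057 g
Step 2: Ratio = 0.057 / 1.88 = 0.0303191
Step 3: Mass loss% = 0.0303191 * 100 = 3.03191% ≈ 3.03%

3.03%


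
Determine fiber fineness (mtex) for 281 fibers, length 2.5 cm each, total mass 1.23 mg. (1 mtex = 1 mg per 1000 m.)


Formula: fineness (mtex) = mass (mg) / total length (km) = (mass_mg / total_length_m) * 1000
Step 1: Convert fiber length: 2.5 cm = 0.025 m
Step 2: Total fiber length = 281 * 0.025 = 7.025 m
Step 3: Linear density = 1.23 mg / 7.025 m = 0.1751 mg/m
Step 4: fineness = 0.1751 * 1000 = 175.1 mtex

175.1 mtex


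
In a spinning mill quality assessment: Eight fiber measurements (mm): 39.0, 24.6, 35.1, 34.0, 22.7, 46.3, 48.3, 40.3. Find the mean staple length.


Formula: Mean = sum of lengths / count
Sum = 39.0 + 24.6 + 35.1 + 34.0 + 22.7 + 46.3 + 48.3 + 40.3
Sum = 290.3 mm
Mean = 290.3 / 8 = 36.29 mm

36.29 mm


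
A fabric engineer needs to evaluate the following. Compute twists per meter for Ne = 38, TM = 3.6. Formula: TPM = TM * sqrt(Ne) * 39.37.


Formula: TPM = TM * sqrt(Ne) * 39.37
Step 1: sqrt(Ne) = sqrt(38) = 6.1644
Step 2: TM * sqrt(Ne) = 3.6 * 6.1644 = 22.1918
Step 3: TPM = 22.1918 * 39.37 = 874 twists/m

874 twists/m


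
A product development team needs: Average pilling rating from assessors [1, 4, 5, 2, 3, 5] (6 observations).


Formula: Mean = sum / count
Sum = 1 + 4 + 5 + 2 + 3 + 5 = 20
Mean = 20 / 6 = 3.3

3.3


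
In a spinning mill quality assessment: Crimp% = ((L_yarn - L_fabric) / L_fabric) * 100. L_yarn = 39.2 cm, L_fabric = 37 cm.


Formula: Crimp% = ((L_yarn - L_fabric) / L_fabric) * 100
Step 1: Extension = 39.2 - 37 = 2.2 cm
Step 2: Crimp% = (2.2 / 37) * 100
Step 3: Crimp% = 0.059459 * 100 = 5.9459% ≈ 5.9%

5.9%


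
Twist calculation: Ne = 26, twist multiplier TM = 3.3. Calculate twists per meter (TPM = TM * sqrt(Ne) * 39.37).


Formula: TPM = TM * sqrt(Ne) * 39.37
Step 1: sqrt(Ne) = sqrt(26) = 5.099
Step 2: TM * sqrt(Ne) = 3.3 * 5.099 = 16.8267
Step 3: TPM = 16.8267 * 39.37 = 662 twists/m

662 twists/m


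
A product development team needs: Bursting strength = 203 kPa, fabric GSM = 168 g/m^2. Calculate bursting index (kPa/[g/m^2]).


Formula: Bursting Index = Bursting Strength / Fabric GSM
BI = 203 kPa / 168 g/m^2
BI = 1.208 kPa/(g/m^2)

1.208 kPa/(g/m^2)


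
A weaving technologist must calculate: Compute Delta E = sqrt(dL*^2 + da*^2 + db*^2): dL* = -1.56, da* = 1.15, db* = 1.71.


Formula: Delta E = sqrt(dL*^2 + da*^2 + db*^2)
Step 1: dL*^2 = (-1.56)^2 = 2.4336
Step 2: da*^2 = 1.15^2 = 1.3225
Step 3: db*^2 = 1.71^2 = 2.9241
Step 4: Sum = 2.4336 + 1.3225 + 2.9241 = 6.6802
Step 5: Delta E = sqrt(6.6802) = 2.58

2.58 Delta E


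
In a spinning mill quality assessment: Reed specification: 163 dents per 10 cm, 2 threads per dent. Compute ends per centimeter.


Formula: EPC = (dents per 10 cm * ends per dent) / 10
Step 1: Total ends per 10 cm = 163 * 2 = 326
Step 2: EPC = 326 / 10 = 32.6 ends/cm

32.6 ends/cm


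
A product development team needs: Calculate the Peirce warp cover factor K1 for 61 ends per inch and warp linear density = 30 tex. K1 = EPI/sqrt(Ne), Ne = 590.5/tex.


Formula: K1 = EPI / sqrt(Ne), with Ne = 590.5 / tex_warp
Step 1: Ne = 590.5 / 30 = 19.683
Step 2: sqrt(Ne) = sqrt(19.683) = 4.4366
Step 3: K1 = 61 / 4.4366 = 13.7

13.7


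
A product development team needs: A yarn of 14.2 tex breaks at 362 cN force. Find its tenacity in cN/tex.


Formula: Tenacity = Breaking force / Linear density
Tenacity = 362 cN / 14.2 tex
Tenacity = 25.49 cN/tex

25.49 cN/tex


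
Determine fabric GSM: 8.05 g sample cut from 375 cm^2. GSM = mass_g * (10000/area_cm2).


Formula: GSM = mass_g / area_m2
Step 1: Convert area: 375 cm^2 = 375 / 10000 = 0.0375 m^2
Step 2: GSM = 8.05 g / 0.0375 m^2 = 214.7 g/m^2

214.7 g/m^2


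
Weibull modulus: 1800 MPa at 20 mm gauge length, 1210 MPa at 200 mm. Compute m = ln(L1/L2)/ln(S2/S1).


Formula: m = ln(L1/L2) / ln(S2/S1)
Step 1: ln(L1/L2) = ln(20/200) = -2.30259
Step 2: S2/S1 = 1210/1800 = 0.67222
Step 3: ln(S2/S1) = ln(0.67222) = -0.39717
Step 4: m = -2.30259 / -0.39717 = 5.80

5.80 (Weibull m)


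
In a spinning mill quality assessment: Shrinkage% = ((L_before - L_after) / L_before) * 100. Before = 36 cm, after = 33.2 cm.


Formula: Shrinkage% = ((L_before - L_after) / L_before) * 100
Step 1: Shrinkage = 36 - 33.2 = 2.8 cm
Step 2: Shrinkage% = (2.8 / 36) * 100
Step 3: Shrinkage% = 0.077778 * 100 = 7.7778% ≈ 7.8%

7.8%


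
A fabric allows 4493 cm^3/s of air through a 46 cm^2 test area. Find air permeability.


Formula: Air Permeability = Airflow / Test Area
AP = 4493 cm^3/s / 46 cm^2
AP = 97.7 cm^3/s/cm^2

97.7 cm^3/s/cm^2


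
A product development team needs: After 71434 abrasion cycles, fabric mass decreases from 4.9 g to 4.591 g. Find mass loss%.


Formula: Mass loss% = ((m_before - m_after) / m_before) * 100
Step 1: Mass loss = 4.9 - 4.591 = 0.309 g
Step 2: Ratio = 0.309 / 4.9 = 0.0630612
Step 3: Mass loss% = 0.0630612 * 100 = 6.30612% ≈ 6.31%

6.31%


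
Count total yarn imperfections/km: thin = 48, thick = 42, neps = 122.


Formula: Total = thin places + thick places + neps
Total = 48 + 42 + 122
Total = 212 imperfections/km

212 imperfections/km


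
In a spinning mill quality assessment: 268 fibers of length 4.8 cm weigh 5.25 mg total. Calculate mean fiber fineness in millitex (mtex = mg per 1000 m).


Formula: fineness (mtex) = mass (mg) / total length (km) = (mass_mg / total_length_m) * 1000
Step 1: Convert fiber length: 4.8 cm = 0.048 m
Step 2: Total fiber length = 268 * 0.048 = 12.864 m
Step 3: Linear density = 5.25 mg / 12.864 m = 0.4081 mg/m
Step 4: fineness = 0.4081 * 1000 = 408.1 mtex

408.1 mtex


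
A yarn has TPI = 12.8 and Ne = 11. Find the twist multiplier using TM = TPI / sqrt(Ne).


Formula: TM = TPI / sqrt(Ne)
Step 1: sqrt(Ne) = sqrt(11) = 3.3166
Step 2: TM = 12.8 / 3.3166 = 3.86

3.86 TM


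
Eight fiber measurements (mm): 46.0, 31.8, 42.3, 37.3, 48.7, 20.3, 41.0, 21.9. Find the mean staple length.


Formula: Mean = sum of lengths / count
Sum = 46.0 + 31.8 + 42.3 + 37.3 + 48.7 + 20.3 + 41.0 + 21.9
Sum = 289.3 mm
Mean = 289.3 / 8 = 36.16 mm

36.16 mm


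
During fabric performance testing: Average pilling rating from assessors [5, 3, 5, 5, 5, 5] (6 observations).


Formula: Mean = sum / count
Sum = 5 + 3 + 5 + 5 + 5 + 5 = 28
Mean = 28 / 6 = 4.7

4.7


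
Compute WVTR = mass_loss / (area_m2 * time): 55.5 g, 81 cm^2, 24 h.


Formula: WVTR = mass_loss / (area * time)
Step 1: Convert area: 81 cm^2 = 0.0081 m^2
Step 2: WVTR = 55.5 g / (0.0081 m^2 * 24 h)
Step 3: WVTR = 55.5 / 0.1944 = 285.5 g/m^2/h

285.5 g/m^2/h


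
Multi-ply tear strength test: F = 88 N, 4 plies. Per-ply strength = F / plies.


Formula: Per-ply strength = Total force / Number of plies
Per-ply = 88 N / 4
Per-ply = 22 N

22 N


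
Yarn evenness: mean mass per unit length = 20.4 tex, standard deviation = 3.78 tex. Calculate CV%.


Formula: CV% = (standard deviation / mean) * 100
Step 1: Ratio = 3.78 / 20.4 = 0.185294
Step 2: CV% = 0.185294 * 100 = 18.5294% ≈ 18.5%

18.5%
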